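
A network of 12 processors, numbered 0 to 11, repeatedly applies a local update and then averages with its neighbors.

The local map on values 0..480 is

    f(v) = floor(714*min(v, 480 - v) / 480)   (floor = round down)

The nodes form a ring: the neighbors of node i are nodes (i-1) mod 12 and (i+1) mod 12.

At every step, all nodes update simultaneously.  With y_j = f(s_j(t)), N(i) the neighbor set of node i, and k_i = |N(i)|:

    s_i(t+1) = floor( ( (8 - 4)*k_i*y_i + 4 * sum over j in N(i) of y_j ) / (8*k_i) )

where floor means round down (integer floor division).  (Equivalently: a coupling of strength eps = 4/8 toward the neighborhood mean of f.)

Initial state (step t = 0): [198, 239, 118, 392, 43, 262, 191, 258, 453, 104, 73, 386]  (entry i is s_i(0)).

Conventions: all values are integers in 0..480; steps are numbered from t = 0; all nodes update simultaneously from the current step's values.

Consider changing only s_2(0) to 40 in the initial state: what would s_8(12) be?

Answer: s_8(12) = 228
Key observation: This trace re-runs the system from the modified initial state.

Derivation:
t=0: [198, 239, 40, 392, 43, 262, 191, 258, 453, 104, 73, 386]
t=1: [270, 265, 150, 95, 145, 248, 305, 246, 141, 114, 127, 170]
t=2: [298, 293, 226, 180, 229, 291, 303, 291, 233, 183, 199, 251]
t=3: [289, 290, 304, 302, 307, 291, 272, 292, 311, 296, 301, 311]
t=4: [275, 277, 267, 261, 264, 282, 294, 279, 263, 265, 264, 263]
t=5: [307, 305, 314, 321, 315, 296, 286, 298, 315, 320, 320, 317]
t=6: [254, 255, 247, 240, 249, 269, 279, 268, 249, 239, 239, 244]
t=7: [339, 337, 345, 350, 339, 316, 306, 317, 339, 352, 354, 348]
t=8: [206, 208, 201, 198, 213, 238, 250, 237, 212, 194, 190, 197]
t=9: [303, 305, 299, 300, 320, 341, 347, 340, 317, 293, 286, 293]
t=10: [266, 263, 266, 260, 237, 211, 202, 213, 242, 271, 283, 276]
t=11: [315, 320, 321, 331, 336, 319, 307, 321, 333, 316, 299, 304]
t=12: [247, 239, 232, 223, 222, 237, 247, 236, 228, 243, 260, 259]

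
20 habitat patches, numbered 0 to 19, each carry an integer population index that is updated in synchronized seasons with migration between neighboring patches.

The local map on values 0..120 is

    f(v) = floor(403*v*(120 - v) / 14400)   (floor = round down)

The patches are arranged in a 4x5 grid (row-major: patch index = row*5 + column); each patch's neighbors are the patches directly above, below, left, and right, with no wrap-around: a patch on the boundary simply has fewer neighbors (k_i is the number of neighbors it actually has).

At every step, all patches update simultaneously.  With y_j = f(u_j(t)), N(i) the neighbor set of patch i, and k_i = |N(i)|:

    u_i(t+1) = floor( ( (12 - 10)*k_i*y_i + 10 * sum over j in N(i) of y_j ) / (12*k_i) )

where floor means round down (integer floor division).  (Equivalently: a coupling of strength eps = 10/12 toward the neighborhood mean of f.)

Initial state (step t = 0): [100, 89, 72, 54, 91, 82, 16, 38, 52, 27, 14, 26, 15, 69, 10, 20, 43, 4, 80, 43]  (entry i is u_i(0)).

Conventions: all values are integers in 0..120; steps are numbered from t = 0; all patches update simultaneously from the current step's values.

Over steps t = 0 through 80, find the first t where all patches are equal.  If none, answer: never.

Simulating step by step:
t=0: [100, 89, 72, 54, 91, 82, 16, 38, 52, 27, 14, 26, 15, 69, 10, 20, 43, 4, 80, 43]  (not all equal)
t=1: [77, 67, 89, 90, 82, 53, 74, 73, 90, 67, 65, 57, 62, 70, 77, 64, 52, 64, 70, 64]  (not all equal)
t=2: [97, 89, 87, 78, 87, 96, 97, 88, 88, 87, 99, 98, 98, 92, 97, 99, 99, 98, 98, 95]  (not all equal)
t=3: [69, 69, 81, 81, 84, 61, 68, 71, 79, 74, 60, 59, 66, 66, 70, 58, 59, 59, 65, 61]  (not all equal)
t=4: [98, 95, 93, 87, 90, 98, 98, 94, 93, 91, 100, 99, 99, 96, 97, 100, 100, 99, 99, 98]  (not all equal)
t=5: [62, 63, 71, 73, 76, 58, 62, 65, 71, 69, 57, 57, 61, 62, 65, 55, 56, 57, 60, 60]  (not all equal)
t=6: [100, 99, 98, 95, 96, 100, 100, 98, 98, 96, 100, 100, 100, 99, 99, 100, 100, 100, 100, 100]  (not all equal)
t=7: [56, 56, 61, 62, 64, 55, 56, 57, 61, 61, 55, 55, 56, 57, 58, 55, 55, 55, 55, 56]  (not all equal)
t=8: [100, 100, 100, 100, 100, 100, 100, 100, 100, 100, 100, 100, 100, 100, 100, 100, 100, 100, 100, 100]  (all equal)

Answer: 8
Key observation: Synchronization is absorbing here: once all patches are equal they stay equal, and step 8 is the first all-equal step.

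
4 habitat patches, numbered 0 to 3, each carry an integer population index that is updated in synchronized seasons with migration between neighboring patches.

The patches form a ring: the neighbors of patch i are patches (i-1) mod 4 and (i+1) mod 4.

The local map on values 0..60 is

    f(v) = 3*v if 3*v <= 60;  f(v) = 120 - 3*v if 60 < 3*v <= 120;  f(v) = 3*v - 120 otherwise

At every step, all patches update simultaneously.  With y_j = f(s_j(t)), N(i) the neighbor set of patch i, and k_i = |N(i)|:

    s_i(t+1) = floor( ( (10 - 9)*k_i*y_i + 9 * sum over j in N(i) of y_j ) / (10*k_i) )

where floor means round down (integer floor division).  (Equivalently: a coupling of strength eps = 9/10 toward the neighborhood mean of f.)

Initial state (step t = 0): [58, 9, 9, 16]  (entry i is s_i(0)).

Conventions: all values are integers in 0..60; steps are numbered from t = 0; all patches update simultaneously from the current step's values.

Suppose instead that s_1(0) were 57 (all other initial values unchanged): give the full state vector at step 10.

Answer: [43, 31, 43, 31]
Key observation: This trace re-runs the system from the modified initial state.

Derivation:
t=0: [58, 57, 9, 16]
t=1: [49, 41, 47, 41]
t=2: [5, 21, 4, 21]
t=3: [52, 17, 52, 17]
t=4: [49, 37, 49, 37]
t=5: [10, 25, 10, 25]
t=6: [43, 31, 43, 31]
t=7: [25, 10, 25, 10]
t=8: [31, 43, 31, 43]
t=9: [10, 25, 10, 25]
t=10: [43, 31, 43, 31]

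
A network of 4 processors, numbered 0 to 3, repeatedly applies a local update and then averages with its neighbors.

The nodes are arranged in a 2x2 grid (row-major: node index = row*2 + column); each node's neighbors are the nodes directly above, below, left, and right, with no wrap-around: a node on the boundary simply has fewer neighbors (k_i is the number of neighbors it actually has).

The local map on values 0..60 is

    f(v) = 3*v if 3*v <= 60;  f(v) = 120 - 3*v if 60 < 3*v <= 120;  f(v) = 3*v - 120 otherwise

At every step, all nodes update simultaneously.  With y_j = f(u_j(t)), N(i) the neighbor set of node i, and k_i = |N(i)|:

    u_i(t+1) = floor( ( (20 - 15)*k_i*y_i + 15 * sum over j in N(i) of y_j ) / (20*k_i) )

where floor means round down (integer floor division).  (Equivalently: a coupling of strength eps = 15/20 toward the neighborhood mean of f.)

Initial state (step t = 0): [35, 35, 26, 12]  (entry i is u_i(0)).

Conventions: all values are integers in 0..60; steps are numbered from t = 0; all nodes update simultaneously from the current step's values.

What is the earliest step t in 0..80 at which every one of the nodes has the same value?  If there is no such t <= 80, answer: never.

Answer: 13
Key observation: Synchronization is absorbing here: once all nodes are equal they stay equal, and step 13 is the first all-equal step.

Derivation:
t=0: [35, 35, 26, 12]  (not all equal)
t=1: [25, 22, 29, 30]  (not all equal)
t=2: [43, 41, 36, 40]  (not all equal)
t=3: [7, 4, 6, 5]  (not all equal)
t=4: [16, 16, 18, 15]  (not all equal)
t=5: [50, 46, 48, 49]  (not all equal)
t=6: [23, 25, 27, 22]  (not all equal)
t=7: [44, 50, 49, 45]  (not all equal)
t=8: [24, 17, 16, 25]  (not all equal)
t=9: [49, 47, 46, 48]  (not all equal)
t=10: [21, 24, 23, 20]  (not all equal)
t=11: [51, 55, 56, 52]  (not all equal)
t=12: [43, 37, 37, 43]  (not all equal)
t=13: [9, 9, 9, 9]  (all equal)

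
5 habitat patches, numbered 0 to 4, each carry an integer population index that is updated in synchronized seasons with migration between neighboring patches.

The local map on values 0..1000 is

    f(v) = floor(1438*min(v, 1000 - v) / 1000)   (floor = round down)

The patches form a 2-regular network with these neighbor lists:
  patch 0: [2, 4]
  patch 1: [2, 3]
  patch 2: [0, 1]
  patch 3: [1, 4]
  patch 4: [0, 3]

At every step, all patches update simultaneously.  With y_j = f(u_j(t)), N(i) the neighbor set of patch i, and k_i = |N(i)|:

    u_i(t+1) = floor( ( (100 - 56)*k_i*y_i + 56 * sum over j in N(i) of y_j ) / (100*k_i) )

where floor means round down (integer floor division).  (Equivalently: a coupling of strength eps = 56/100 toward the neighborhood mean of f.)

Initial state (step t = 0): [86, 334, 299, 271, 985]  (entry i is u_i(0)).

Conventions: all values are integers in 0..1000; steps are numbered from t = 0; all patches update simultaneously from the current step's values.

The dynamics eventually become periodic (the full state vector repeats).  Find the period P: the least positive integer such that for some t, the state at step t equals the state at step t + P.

Answer: 21
Key observation: The state at step 45, [651, 651, 651, 651, 651], reappears at step 66 — and no state repeats earlier — so the cycle the system enters has period 21.

Derivation:
t=0: [86, 334, 299, 271, 985]
t=1: [180, 440, 357, 311, 152]
t=2: [318, 546, 474, 434, 293]
t=3: [509, 652, 610, 575, 487]
t=4: [663, 547, 584, 604, 676]
t=5: [510, 613, 580, 562, 499]
t=6: [679, 589, 618, 633, 688]
t=7: [482, 561, 536, 522, 473]
t=8: [682, 656, 664, 669, 685]
t=9: [462, 485, 478, 473, 459]
t=10: [669, 689, 683, 679, 666]
t=11: [470, 453, 458, 462, 473]
t=12: [671, 656, 660, 664, 674]
t=13: [475, 489, 485, 481, 473]
t=14: [686, 697, 694, 691, 683]
t=15: [449, 438, 441, 444, 450]
t=16: [642, 632, 635, 638, 643]
t=17: [516, 525, 522, 520, 515]
t=18: [693, 686, 688, 690, 694]
t=19: [442, 448, 446, 445, 441]
t=20: [636, 641, 640, 639, 635]
t=21: [521, 517, 518, 519, 522]
t=22: [689, 692, 691, 690, 688]
t=23: [446, 443, 444, 445, 446]
t=24: [640, 637, 638, 639, 640]
t=25: [517, 520, 519, 519, 517]
t=26: [693, 690, 691, 691, 693]
t=27: [441, 444, 443, 443, 441]
t=28: [634, 637, 636, 636, 634]
t=29: [525, 522, 523, 523, 525]
t=30: [683, 685, 685, 685, 683]
t=31: [454, 452, 452, 452, 454]
t=32: [651, 649, 649, 649, 651]
t=33: [501, 504, 503, 503, 501]
t=34: [716, 713, 714, 714, 716]
t=35: [408, 411, 410, 410, 408]
t=36: [586, 589, 588, 588, 586]
t=37: [594, 591, 592, 592, 594]
t=38: [583, 586, 585, 585, 583]
t=39: [598, 595, 596, 596, 598]
t=40: [578, 580, 580, 580, 578]
t=41: [605, 603, 603, 603, 605]
t=42: [568, 570, 569, 569, 568]
t=43: [620, 618, 619, 619, 620]
t=44: [546, 547, 547, 547, 546]
t=45: [651, 651, 651, 651, 651]
t=46: [501, 501, 501, 501, 501]
t=47: [717, 717, 717, 717, 717]
t=48: [406, 406, 406, 406, 406]
t=49: [583, 583, 583, 583, 583]
t=50: [599, 599, 599, 599, 599]
t=51: [576, 576, 576, 576, 576]
t=52: [609, 609, 609, 609, 609]
t=53: [562, 562, 562, 562, 562]
t=54: [629, 629, 629, 629, 629]
t=55: [533, 533, 533, 533, 533]
t=56: [671, 671, 671, 671, 671]
t=57: [473, 473, 473, 473, 473]
t=58: [680, 680, 680, 680, 680]
t=59: [460, 460, 460, 460, 460]
t=60: [661, 661, 661, 661, 661]
t=61: [487, 487, 487, 487, 487]
t=62: [700, 700, 700, 700, 700]
t=63: [431, 431, 431, 431, 431]
t=64: [619, 619, 619, 619, 619]
t=65: [547, 547, 547, 547, 547]
t=66: [651, 651, 651, 651, 651]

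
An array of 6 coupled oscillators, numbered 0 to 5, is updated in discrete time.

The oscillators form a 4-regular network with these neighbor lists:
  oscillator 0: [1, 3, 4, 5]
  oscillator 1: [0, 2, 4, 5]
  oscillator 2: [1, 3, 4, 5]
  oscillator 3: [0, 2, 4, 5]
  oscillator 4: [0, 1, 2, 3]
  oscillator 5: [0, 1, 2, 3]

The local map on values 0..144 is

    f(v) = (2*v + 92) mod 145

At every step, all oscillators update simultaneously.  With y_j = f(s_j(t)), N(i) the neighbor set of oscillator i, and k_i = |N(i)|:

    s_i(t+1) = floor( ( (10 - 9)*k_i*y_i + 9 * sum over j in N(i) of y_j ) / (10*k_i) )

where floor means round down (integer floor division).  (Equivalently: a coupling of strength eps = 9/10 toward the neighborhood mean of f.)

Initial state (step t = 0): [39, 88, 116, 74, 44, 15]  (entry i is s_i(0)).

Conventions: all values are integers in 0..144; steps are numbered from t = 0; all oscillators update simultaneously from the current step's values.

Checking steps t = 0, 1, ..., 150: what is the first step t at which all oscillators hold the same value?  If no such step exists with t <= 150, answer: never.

Answer: 13
Key observation: Synchronization is absorbing here: once all oscillators are equal they stay equal, and step 13 is the first all-equal step.

Derivation:
t=0: [39, 88, 116, 74, 44, 15]  (not all equal)
t=1: [86, 60, 87, 58, 65, 74]  (not all equal)
t=2: [79, 99, 80, 99, 90, 92]  (not all equal)
t=3: [68, 105, 68, 105, 60, 60]  (not all equal)
t=4: [43, 68, 43, 68, 49, 49]  (not all equal)
t=5: [60, 43, 60, 43, 56, 56]  (not all equal)
t=6: [48, 60, 48, 60, 50, 50]  (not all equal)
t=7: [55, 47, 55, 47, 54, 54]  (not all equal)
t=8: [48, 54, 48, 54, 49, 49]  (not all equal)
t=9: [49, 45, 49, 45, 48, 48]  (not all equal)
t=10: [40, 43, 40, 43, 41, 41]  (not all equal)
t=11: [30, 28, 30, 28, 29, 29]  (not all equal)
t=12: [4, 5, 4, 5, 5, 5]  (not all equal)
t=13: [101, 101, 101, 101, 101, 101]  (all equal)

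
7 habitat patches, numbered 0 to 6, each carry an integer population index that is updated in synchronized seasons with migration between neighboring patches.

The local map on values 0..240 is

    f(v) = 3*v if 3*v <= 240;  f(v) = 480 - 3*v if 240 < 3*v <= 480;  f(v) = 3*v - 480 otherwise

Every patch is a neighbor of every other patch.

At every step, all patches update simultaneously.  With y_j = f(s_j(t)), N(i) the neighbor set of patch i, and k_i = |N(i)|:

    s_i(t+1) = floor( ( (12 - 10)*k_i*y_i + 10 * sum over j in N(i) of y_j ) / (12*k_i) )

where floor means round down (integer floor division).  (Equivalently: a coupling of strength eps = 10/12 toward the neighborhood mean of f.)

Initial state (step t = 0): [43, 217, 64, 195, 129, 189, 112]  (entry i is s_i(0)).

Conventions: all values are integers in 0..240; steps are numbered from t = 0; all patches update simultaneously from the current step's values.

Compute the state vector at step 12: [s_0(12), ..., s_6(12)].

Simulating step by step:
t=0: [43, 217, 64, 195, 129, 189, 112]
t=1: [131, 132, 133, 130, 130, 130, 131]
t=2: [87, 86, 86, 87, 87, 87, 87]
t=3: [219, 219, 219, 219, 219, 219, 219]
t=4: [177, 177, 177, 177, 177, 177, 177]
t=5: [51, 51, 51, 51, 51, 51, 51]
t=6: [153, 153, 153, 153, 153, 153, 153]
t=7: [21, 21, 21, 21, 21, 21, 21]
t=8: [63, 63, 63, 63, 63, 63, 63]
t=9: [189, 189, 189, 189, 189, 189, 189]
t=10: [87, 87, 87, 87, 87, 87, 87]
t=11: [219, 219, 219, 219, 219, 219, 219]
t=12: [177, 177, 177, 177, 177, 177, 177]

Answer: [177, 177, 177, 177, 177, 177, 177]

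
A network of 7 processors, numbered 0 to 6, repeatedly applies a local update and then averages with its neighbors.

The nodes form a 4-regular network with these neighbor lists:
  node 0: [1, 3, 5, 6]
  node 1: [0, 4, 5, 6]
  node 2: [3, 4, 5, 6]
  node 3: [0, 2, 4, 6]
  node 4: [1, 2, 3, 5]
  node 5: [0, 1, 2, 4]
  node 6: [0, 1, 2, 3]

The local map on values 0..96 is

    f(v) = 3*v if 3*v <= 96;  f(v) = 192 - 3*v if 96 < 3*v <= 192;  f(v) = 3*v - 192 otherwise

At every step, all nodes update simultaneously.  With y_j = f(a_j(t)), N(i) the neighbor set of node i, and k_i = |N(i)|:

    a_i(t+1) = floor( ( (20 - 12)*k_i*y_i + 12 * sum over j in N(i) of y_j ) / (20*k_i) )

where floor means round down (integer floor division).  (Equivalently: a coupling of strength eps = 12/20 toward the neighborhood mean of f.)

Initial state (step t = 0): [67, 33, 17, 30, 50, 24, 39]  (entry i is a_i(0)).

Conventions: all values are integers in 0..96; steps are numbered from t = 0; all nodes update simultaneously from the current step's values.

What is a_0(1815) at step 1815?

Answer: a_0(1815) = 71
Key observation: The state at step 38, [23, 25, 24, 25, 26, 23, 24], reappears at step 40: the system is in a cycle of period 2 from step 38 on.  Therefore the state at step 1815 equals the state at step 38 + ((1815 - 38) mod 2) = 39, which is [71, 73, 72, 73, 74, 71, 72].

Derivation:
t=0: [67, 33, 17, 30, 50, 24, 39]
t=1: [53, 66, 62, 62, 62, 58, 66]
t=2: [18, 11, 7, 10, 7, 14, 10]
t=3: [41, 35, 26, 30, 27, 36, 32]
t=4: [81, 84, 83, 84, 83, 80, 87]
t=5: [55, 57, 57, 59, 56, 52, 61]
t=6: [22, 22, 21, 18, 23, 28, 16]
t=7: [64, 66, 63, 58, 67, 73, 56]
t=8: [11, 11, 12, 12, 11, 13, 13]
t=9: [35, 34, 36, 35, 34, 35, 36]
t=10: [87, 88, 85, 86, 88, 87, 85]
t=11: [68, 69, 65, 66, 69, 69, 65]
t=12: [10, 12, 7, 7, 11, 12, 6]
t=13: [28, 31, 24, 23, 30, 32, 23]
t=14: [82, 88, 77, 74, 85, 89, 75]
t=15: [53, 62, 45, 40, 57, 64, 42]
t=16: [34, 20, 46, 55, 28, 17, 51]
t=17: [62, 63, 51, 50, 62, 63, 50]
t=18: [15, 9, 29, 30, 15, 9, 30]
t=19: [53, 41, 72, 76, 52, 41, 73]
t=20: [43, 52, 34, 32, 44, 51, 35]
t=21: [63, 51, 78, 83, 63, 52, 77]
t=22: [26, 27, 37, 35, 27, 27, 36]
t=23: [81, 81, 82, 83, 81, 80, 82]
t=24: [51, 51, 53, 54, 51, 50, 53]
t=25: [37, 38, 34, 33, 37, 39, 34]
t=26: [82, 80, 86, 88, 82, 79, 87]
t=27: [56, 52, 62, 65, 56, 51, 63]
t=28: [21, 27, 12, 9, 22, 29, 11]
t=29: [59, 69, 46, 40, 61, 71, 44]
t=30: [31, 21, 45, 49, 27, 22, 47]
t=31: [70, 68, 59, 60, 67, 70, 59]
t=32: [15, 13, 14, 13, 12, 15, 14]
t=33: [42, 40, 41, 40, 39, 42, 41]
t=34: [68, 70, 69, 70, 71, 68, 69]
t=35: [14, 16, 15, 16, 17, 14, 15]
t=36: [44, 46, 45, 46, 47, 44, 45]
t=37: [57, 55, 56, 55, 54, 57, 56]
t=38: [23, 25, 24, 25, 26, 23, 24]
t=39: [71, 73, 72, 73, 74, 71, 72]
t=40: [23, 25, 24, 25, 26, 23, 24]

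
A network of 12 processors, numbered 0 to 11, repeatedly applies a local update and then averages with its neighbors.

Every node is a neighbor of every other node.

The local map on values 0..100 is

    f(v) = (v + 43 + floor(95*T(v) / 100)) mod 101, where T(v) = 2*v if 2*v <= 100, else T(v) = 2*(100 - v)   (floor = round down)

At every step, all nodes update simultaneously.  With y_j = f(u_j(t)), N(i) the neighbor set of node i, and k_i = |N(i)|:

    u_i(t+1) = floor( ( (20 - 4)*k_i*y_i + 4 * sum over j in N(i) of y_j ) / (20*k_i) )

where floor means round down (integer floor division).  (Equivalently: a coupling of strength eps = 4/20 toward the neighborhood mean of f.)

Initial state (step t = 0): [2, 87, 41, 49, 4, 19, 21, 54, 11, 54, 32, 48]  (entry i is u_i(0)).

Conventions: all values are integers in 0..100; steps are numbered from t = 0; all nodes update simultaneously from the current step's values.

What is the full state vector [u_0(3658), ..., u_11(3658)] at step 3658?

Answer: [69, 69, 69, 69, 69, 69, 69, 69, 69, 69, 69, 69]
Key observation: The state at step 10, [69, 69, 69, 69, 69, 69, 69, 69, 69, 69, 69, 69], reappears at step 11: the system is in a cycle of period 1 from step 10 on.  Therefore the state at step 3658 equals the state at step 10 + ((3658 - 10) mod 1) = 10, which is [69, 69, 69, 69, 69, 69, 69, 69, 69, 69, 69, 69].

Derivation:
t=0: [2, 87, 41, 49, 4, 19, 21, 54, 11, 54, 32, 48]
t=1: [51, 55, 60, 79, 55, 90, 15, 78, 71, 78, 40, 77]
t=2: [82, 79, 76, 62, 79, 55, 82, 62, 68, 62, 60, 63]
t=3: [60, 62, 64, 74, 62, 79, 60, 74, 69, 74, 76, 73]
t=4: [76, 74, 73, 66, 74, 62, 76, 66, 69, 66, 64, 66]
t=5: [64, 65, 66, 71, 65, 74, 64, 71, 69, 71, 72, 71]
t=6: [73, 72, 71, 68, 72, 66, 73, 68, 69, 68, 67, 68]
t=7: [66, 67, 68, 69, 67, 71, 66, 69, 68, 69, 70, 69]
t=8: [71, 70, 69, 69, 70, 68, 71, 69, 69, 69, 69, 69]
t=9: [68, 68, 68, 68, 68, 69, 68, 68, 68, 68, 68, 68]
t=10: [69, 69, 69, 69, 69, 69, 69, 69, 69, 69, 69, 69]
t=11: [69, 69, 69, 69, 69, 69, 69, 69, 69, 69, 69, 69]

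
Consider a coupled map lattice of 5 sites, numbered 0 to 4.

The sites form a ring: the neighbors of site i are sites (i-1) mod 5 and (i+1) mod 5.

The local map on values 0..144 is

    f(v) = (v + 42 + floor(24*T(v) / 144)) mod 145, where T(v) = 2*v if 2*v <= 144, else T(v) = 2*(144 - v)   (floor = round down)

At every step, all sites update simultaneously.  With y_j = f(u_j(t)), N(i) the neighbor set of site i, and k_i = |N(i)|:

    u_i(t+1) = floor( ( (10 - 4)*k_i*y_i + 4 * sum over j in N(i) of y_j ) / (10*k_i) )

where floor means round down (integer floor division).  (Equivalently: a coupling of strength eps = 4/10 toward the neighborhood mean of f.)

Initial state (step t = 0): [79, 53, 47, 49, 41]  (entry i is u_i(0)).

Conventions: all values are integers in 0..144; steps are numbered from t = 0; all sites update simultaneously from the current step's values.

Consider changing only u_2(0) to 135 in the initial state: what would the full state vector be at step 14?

Simulating step by step:
t=0: [79, 53, 135, 49, 41]
t=1: [126, 102, 64, 90, 107]
t=2: [23, 39, 79, 31, 16]
t=3: [74, 99, 120, 90, 68]
t=4: [112, 39, 18, 34, 108]
t=5: [33, 73, 75, 68, 31]
t=6: [95, 128, 138, 123, 93]
t=7: [12, 27, 33, 25, 11]
t=8: [61, 75, 82, 73, 60]
t=9: [126, 137, 142, 136, 125]
t=10: [30, 35, 37, 34, 29]
t=11: [82, 87, 89, 86, 81]
t=12: [115, 31, 3, 30, 115]
t=13: [33, 63, 60, 62, 33]
t=14: [94, 117, 123, 116, 93]

Answer: [94, 117, 123, 116, 93]
Key observation: This trace re-runs the system from the modified initial state.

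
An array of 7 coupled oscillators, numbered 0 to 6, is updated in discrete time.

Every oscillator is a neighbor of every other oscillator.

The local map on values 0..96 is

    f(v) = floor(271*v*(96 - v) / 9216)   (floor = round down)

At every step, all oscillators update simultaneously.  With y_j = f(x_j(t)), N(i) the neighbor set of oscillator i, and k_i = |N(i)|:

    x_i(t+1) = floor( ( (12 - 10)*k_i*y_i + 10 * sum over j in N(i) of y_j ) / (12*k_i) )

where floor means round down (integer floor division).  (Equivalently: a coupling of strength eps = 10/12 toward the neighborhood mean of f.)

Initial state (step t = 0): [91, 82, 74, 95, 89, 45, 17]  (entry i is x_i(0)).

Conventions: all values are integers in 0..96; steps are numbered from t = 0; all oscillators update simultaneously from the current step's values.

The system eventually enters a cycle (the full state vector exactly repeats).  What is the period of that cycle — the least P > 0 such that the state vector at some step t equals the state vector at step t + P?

Simulating step by step:
t=0: [91, 82, 74, 95, 89, 45, 17]
t=1: [30, 31, 31, 30, 30, 32, 31]
t=2: [58, 58, 58, 58, 58, 58, 58]
t=3: [64, 64, 64, 64, 64, 64, 64]
t=4: [60, 60, 60, 60, 60, 60, 60]
t=5: [63, 63, 63, 63, 63, 63, 63]
t=6: [61, 61, 61, 61, 61, 61, 61]
t=7: [62, 62, 62, 62, 62, 62, 62]
t=8: [61, 61, 61, 61, 61, 61, 61]

Answer: 2
Key observation: The state at step 6, [61, 61, 61, 61, 61, 61, 61], reappears at step 8 — and no state repeats earlier — so the cycle the system enters has period 2.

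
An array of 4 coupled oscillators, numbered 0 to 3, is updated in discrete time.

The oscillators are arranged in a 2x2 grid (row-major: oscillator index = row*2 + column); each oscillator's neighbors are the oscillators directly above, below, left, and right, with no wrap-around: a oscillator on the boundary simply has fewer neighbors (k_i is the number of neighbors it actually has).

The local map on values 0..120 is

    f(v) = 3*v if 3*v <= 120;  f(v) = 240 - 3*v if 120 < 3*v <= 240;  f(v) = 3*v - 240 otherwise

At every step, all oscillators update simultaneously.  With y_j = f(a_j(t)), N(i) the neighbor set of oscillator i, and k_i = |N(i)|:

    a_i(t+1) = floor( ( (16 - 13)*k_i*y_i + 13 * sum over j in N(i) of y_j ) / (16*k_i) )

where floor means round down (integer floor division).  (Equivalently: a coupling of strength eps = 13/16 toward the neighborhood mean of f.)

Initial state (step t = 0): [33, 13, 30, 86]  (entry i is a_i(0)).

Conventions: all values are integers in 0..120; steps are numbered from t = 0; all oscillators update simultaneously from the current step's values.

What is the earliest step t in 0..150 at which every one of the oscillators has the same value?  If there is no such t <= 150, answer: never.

Simulating step by step:
t=0: [33, 13, 30, 86]  (not all equal)
t=1: [70, 54, 64, 55]  (not all equal)
t=2: [56, 57, 51, 65]  (not all equal)
t=3: [76, 60, 63, 71]  (not all equal)
t=4: [47, 27, 25, 50]  (not all equal)
t=5: [81, 91, 90, 80]  (not all equal)
t=6: [26, 7, 6, 25]  (not all equal)
t=7: [30, 66, 65, 29]  (not all equal)
t=8: [52, 79, 80, 51]  (not all equal)
t=9: [16, 70, 69, 17]  (not all equal)
t=10: [34, 45, 46, 35]  (not all equal)
t=11: [103, 103, 103, 103]  (all equal)

Answer: 11
Key observation: Synchronization is absorbing here: once all oscillators are equal they stay equal, and step 11 is the first all-equal step.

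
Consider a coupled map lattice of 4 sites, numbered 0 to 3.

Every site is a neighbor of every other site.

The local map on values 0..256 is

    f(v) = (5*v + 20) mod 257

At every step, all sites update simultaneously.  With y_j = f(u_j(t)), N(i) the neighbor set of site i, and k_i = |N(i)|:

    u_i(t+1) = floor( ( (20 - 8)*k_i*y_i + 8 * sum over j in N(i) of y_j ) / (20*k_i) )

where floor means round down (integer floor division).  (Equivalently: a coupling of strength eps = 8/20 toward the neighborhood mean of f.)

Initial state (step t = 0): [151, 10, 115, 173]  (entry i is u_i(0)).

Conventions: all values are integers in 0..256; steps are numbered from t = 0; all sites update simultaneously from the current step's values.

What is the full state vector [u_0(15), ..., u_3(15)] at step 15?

Answer: [109, 47, 71, 41]

Derivation:
t=0: [151, 10, 115, 173]
t=1: [37, 68, 73, 89]
t=2: [181, 133, 145, 182]
t=3: [167, 175, 203, 169]
t=4: [80, 99, 44, 85]
t=5: [155, 79, 190, 166]
t=6: [72, 135, 154, 98]
t=7: [134, 161, 85, 194]
t=8: [167, 110, 172, 187]
t=9: [96, 83, 108, 143]
t=10: [205, 174, 113, 194]
t=11: [64, 112, 89, 159]
t=12: [92, 84, 150, 74]
t=13: [210, 191, 225, 168]
t=14: [79, 155, 114, 101]
t=15: [109, 47, 71, 41]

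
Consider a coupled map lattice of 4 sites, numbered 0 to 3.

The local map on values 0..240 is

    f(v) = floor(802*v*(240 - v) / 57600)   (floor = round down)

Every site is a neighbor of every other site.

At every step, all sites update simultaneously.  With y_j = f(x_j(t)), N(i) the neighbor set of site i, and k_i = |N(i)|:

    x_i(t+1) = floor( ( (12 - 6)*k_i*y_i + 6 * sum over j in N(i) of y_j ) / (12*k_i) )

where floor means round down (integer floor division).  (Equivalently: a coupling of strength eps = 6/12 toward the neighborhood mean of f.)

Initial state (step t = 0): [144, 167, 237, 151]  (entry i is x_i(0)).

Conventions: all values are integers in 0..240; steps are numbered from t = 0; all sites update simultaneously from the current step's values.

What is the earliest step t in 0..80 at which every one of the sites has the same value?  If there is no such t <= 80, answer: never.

Answer: 4
Key observation: Synchronization is absorbing here: once all sites are equal they stay equal, and step 4 is the first all-equal step.

Derivation:
t=0: [144, 167, 237, 151]  (not all equal)
t=1: [156, 149, 95, 155]  (not all equal)
t=2: [184, 186, 187, 185]  (not all equal)
t=3: [141, 139, 139, 140]  (not all equal)
t=4: [194, 194, 194, 194]  (all equal)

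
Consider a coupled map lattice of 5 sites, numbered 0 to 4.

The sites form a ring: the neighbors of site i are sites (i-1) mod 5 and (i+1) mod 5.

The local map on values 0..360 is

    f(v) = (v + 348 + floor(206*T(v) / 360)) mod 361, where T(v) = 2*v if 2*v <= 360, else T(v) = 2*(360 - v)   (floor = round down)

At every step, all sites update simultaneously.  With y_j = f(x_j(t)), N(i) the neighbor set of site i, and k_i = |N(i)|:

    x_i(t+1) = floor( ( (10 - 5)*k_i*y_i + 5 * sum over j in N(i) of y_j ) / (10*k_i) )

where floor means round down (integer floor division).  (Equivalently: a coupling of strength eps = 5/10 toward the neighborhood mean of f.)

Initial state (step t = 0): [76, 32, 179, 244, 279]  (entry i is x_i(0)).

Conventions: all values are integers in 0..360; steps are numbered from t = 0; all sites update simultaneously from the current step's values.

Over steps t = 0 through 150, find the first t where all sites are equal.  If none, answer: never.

Simulating step by step:
t=0: [76, 32, 179, 244, 279]  (not all equal)
t=1: [177, 67, 18, 92, 216]  (not all equal)
t=2: [36, 72, 91, 99, 50]  (not all equal)
t=3: [90, 132, 176, 168, 112]  (not all equal)
t=4: [214, 180, 155, 231, 245]  (not all equal)
t=5: [7, 87, 163, 82, 3]  (not all equal)
t=6: [132, 171, 251, 253, 218]  (not all equal)
t=7: [224, 244, 89, 2, 70]  (not all equal)
t=8: [37, 46, 177, 254, 157]  (not all equal)
t=9: [135, 60, 24, 82, 178]  (not all equal)
t=10: [168, 136, 88, 92, 113]  (not all equal)
t=11: [300, 269, 203, 193, 247]  (not all equal)
t=12: [268, 270, 96, 7, 92]  (not all equal)
t=13: [316, 318, 186, 95, 182]  (not all equal)
t=14: [267, 267, 141, 100, 141]  (not all equal)
t=15: [342, 342, 284, 245, 284]  (not all equal)
t=16: [351, 351, 266, 179, 266]  (not all equal)
t=17: [351, 351, 269, 184, 269]  (not all equal)
t=18: [351, 351, 269, 185, 269]  (not all equal)
t=19: [351, 351, 269, 185, 269]  (not all equal)

Answer: never
Key observation: The state at step 18 reappears at step 19 — the system is in a cycle of period 1 from step 18 on.  No step 0..19 is synchronized, and the cycle repeats forever, so no step up to 150 (or ever) has all sites equal.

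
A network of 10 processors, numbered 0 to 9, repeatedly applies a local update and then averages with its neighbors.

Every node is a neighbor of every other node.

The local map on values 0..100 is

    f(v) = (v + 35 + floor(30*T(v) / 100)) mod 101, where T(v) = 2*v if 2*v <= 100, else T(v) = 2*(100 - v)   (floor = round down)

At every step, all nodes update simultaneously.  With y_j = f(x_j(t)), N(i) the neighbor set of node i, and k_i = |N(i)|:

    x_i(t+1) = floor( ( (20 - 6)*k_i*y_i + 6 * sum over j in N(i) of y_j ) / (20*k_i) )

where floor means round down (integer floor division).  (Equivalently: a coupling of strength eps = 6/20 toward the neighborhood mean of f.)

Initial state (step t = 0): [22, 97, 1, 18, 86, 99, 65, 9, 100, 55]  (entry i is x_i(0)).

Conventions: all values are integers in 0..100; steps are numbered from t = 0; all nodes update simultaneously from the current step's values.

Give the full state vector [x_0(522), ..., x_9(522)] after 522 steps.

Simulating step by step:
t=0: [22, 97, 1, 18, 86, 99, 65, 9, 100, 55]
t=1: [59, 34, 36, 54, 31, 34, 26, 45, 35, 23]
t=2: [32, 80, 82, 31, 77, 80, 71, 25, 81, 68]
t=3: [71, 31, 31, 69, 29, 31, 28, 63, 31, 27]
t=4: [35, 77, 77, 35, 75, 77, 73, 33, 77, 73]
t=5: [75, 30, 30, 75, 30, 30, 29, 72, 30, 29]
t=6: [37, 76, 76, 37, 76, 76, 75, 36, 76, 75]
t=7: [77, 30, 30, 77, 30, 30, 30, 76, 30, 30]
t=8: [37, 77, 77, 37, 77, 77, 77, 37, 77, 77]
t=9: [77, 31, 31, 77, 31, 31, 31, 77, 31, 31]
t=10: [38, 78, 78, 38, 78, 78, 78, 38, 78, 78]
t=11: [78, 32, 32, 78, 32, 32, 32, 78, 32, 32]
t=12: [39, 79, 79, 39, 79, 79, 79, 39, 79, 79]
t=13: [80, 32, 32, 80, 32, 32, 32, 80, 32, 32]
t=14: [40, 80, 80, 40, 80, 80, 80, 40, 80, 80]
t=15: [81, 33, 33, 81, 33, 33, 33, 81, 33, 33]
t=16: [40, 80, 80, 40, 80, 80, 80, 40, 80, 80]

Answer: [40, 80, 80, 40, 80, 80, 80, 40, 80, 80]
Key observation: The state at step 14, [40, 80, 80, 40, 80, 80, 80, 40, 80, 80], reappears at step 16: the system is in a cycle of period 2 from step 14 on.  Therefore the state at step 522 equals the state at step 14 + ((522 - 14) mod 2) = 14, which is [40, 80, 80, 40, 80, 80, 80, 40, 80, 80].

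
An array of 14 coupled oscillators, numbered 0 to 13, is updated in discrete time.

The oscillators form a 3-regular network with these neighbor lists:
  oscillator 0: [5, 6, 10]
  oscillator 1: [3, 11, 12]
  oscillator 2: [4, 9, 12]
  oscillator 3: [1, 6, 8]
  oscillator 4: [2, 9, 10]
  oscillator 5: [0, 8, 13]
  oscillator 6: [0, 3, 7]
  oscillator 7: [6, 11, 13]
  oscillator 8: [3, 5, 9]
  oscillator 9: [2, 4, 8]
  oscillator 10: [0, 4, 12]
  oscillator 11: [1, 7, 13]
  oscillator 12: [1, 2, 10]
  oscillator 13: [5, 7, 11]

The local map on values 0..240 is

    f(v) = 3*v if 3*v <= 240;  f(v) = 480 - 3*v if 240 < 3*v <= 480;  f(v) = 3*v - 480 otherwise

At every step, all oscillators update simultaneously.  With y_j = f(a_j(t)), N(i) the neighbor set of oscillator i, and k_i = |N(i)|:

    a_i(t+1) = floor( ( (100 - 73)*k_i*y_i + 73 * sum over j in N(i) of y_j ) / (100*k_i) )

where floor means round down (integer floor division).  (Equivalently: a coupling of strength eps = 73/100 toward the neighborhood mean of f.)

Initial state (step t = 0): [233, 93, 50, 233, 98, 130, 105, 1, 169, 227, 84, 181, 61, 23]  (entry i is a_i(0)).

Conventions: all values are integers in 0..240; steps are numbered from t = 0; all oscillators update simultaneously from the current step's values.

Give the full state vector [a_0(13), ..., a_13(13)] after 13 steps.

Simulating step by step:
t=0: [233, 93, 50, 233, 98, 130, 105, 1, 169, 227, 84, 181, 61, 23]
t=1: [176, 167, 179, 154, 191, 100, 151, 73, 131, 142, 204, 83, 190, 56]
t=2: [95, 88, 73, 37, 84, 122, 76, 162, 84, 72, 91, 161, 75, 198]
t=3: [186, 140, 221, 193, 217, 161, 137, 85, 168, 222, 213, 82, 216, 60]
t=4: [77, 138, 177, 63, 174, 69, 116, 178, 76, 142, 144, 176, 143, 161]
t=5: [156, 87, 49, 154, 48, 168, 150, 59, 171, 92, 91, 42, 53, 76]
t=6: [66, 132, 163, 73, 174, 72, 58, 141, 68, 133, 132, 185, 182, 141]
t=7: [168, 110, 48, 171, 53, 170, 162, 89, 180, 83, 97, 68, 60, 100]
t=8: [61, 141, 177, 61, 180, 72, 67, 152, 87, 150, 139, 187, 166, 157]
t=9: [166, 84, 40, 165, 51, 158, 149, 77, 163, 88, 80, 43, 46, 80]
t=10: [72, 130, 155, 69, 181, 66, 73, 160, 60, 126, 139, 204, 180, 153]
t=11: [175, 121, 58, 174, 60, 154, 162, 90, 171, 90, 99, 62, 57, 85]
t=12: [62, 128, 183, 49, 186, 78, 73, 158, 74, 150, 145, 184, 161, 161]
t=13: [171, 79, 45, 170, 56, 163, 141, 73, 159, 97, 77, 44, 51, 76]

Answer: [171, 79, 45, 170, 56, 163, 141, 73, 159, 97, 77, 44, 51, 76]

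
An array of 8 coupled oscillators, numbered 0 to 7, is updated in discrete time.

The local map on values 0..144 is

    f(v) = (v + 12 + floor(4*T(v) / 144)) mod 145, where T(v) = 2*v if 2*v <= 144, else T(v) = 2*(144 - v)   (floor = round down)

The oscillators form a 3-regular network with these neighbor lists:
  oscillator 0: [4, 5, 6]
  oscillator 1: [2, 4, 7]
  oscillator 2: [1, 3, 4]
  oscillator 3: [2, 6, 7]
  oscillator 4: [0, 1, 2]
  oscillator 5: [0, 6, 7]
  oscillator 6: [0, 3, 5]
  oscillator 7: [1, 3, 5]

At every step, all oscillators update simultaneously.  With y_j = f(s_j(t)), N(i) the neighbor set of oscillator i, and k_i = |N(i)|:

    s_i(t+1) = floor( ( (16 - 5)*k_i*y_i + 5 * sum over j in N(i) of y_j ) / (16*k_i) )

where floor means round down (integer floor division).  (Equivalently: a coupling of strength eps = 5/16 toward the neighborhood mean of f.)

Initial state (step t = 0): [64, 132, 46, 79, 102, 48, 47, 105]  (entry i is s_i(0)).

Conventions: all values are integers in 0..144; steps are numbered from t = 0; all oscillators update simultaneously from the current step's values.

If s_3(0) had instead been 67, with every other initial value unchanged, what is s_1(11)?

Answer: s_1(11) = 87
Key observation: This trace re-runs the system from the modified initial state.

Derivation:
t=0: [64, 132, 46, 67, 102, 48, 47, 105]
t=1: [79, 129, 76, 81, 109, 69, 65, 111]
t=2: [94, 132, 99, 96, 117, 88, 83, 118]
t=3: [108, 137, 117, 111, 127, 105, 100, 127]
t=4: [122, 45, 117, 125, 122, 120, 116, 121]
t=5: [134, 82, 123, 135, 126, 132, 130, 126]
t=6: [44, 109, 118, 44, 119, 128, 112, 120]
t=7: [81, 125, 122, 80, 123, 129, 112, 124]
t=8: [107, 137, 131, 106, 131, 134, 120, 133]
t=9: [112, 32, 126, 111, 126, 27, 116, 13]
t=10: [118, 62, 127, 115, 127, 56, 118, 38]
t=11: [125, 87, 131, 121, 131, 81, 124, 64]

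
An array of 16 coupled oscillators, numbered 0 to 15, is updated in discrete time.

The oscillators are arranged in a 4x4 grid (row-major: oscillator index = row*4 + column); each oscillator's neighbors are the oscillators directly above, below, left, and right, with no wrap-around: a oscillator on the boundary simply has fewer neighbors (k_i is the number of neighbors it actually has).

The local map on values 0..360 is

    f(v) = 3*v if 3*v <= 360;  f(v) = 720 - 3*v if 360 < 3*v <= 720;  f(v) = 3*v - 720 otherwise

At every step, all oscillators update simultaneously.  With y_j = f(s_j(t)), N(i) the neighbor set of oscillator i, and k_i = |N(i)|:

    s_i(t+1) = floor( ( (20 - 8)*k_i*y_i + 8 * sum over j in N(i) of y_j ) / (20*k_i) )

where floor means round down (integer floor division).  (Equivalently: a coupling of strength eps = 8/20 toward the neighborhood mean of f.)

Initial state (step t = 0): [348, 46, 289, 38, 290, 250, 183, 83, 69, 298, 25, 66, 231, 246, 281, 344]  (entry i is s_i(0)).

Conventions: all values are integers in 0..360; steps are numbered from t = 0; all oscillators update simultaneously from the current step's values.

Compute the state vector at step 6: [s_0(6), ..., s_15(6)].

Simulating step by step:
t=0: [348, 46, 289, 38, 290, 250, 183, 83, 69, 298, 25, 66, 231, 246, 281, 344]
t=1: [252, 149, 144, 147, 164, 81, 152, 213, 171, 137, 111, 203, 61, 54, 127, 251]
t=2: [121, 239, 281, 241, 201, 253, 252, 135, 220, 279, 302, 126, 183, 208, 273, 109]
t=3: [238, 71, 79, 89, 131, 50, 87, 239, 90, 108, 171, 315, 133, 109, 140, 284]
t=4: [111, 180, 241, 208, 253, 202, 216, 102, 291, 289, 235, 180, 312, 322, 268, 184]
t=5: [243, 168, 48, 119, 103, 112, 87, 230, 145, 141, 57, 173, 209, 207, 107, 153]
t=6: [110, 194, 197, 249, 269, 309, 224, 127, 264, 267, 210, 182, 132, 154, 263, 261]

Answer: [110, 194, 197, 249, 269, 309, 224, 127, 264, 267, 210, 182, 132, 154, 263, 261]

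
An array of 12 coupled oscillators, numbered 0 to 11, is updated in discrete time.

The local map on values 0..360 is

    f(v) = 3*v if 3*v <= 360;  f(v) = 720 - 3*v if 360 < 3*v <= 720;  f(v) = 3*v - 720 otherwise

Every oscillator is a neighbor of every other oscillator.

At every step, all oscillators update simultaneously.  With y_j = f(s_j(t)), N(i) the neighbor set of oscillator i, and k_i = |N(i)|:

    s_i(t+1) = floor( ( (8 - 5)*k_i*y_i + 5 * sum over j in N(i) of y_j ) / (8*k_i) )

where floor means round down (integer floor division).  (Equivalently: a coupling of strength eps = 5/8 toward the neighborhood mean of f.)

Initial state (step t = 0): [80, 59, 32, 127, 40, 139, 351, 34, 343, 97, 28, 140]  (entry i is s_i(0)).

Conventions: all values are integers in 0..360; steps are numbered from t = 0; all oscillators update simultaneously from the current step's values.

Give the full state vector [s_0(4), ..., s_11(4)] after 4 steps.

Answer: [39, 44, 67, 36, 61, 41, 35, 65, 39, 43, 71, 42]

Derivation:
t=0: [80, 59, 32, 127, 40, 139, 351, 34, 343, 97, 28, 140]
t=1: [229, 209, 183, 260, 191, 249, 259, 185, 251, 245, 179, 248]
t=2: [67, 86, 111, 76, 104, 65, 75, 109, 67, 62, 115, 64]
t=3: [234, 252, 276, 243, 269, 232, 242, 274, 234, 229, 280, 231]
t=4: [39, 44, 67, 36, 61, 41, 35, 65, 39, 43, 71, 42]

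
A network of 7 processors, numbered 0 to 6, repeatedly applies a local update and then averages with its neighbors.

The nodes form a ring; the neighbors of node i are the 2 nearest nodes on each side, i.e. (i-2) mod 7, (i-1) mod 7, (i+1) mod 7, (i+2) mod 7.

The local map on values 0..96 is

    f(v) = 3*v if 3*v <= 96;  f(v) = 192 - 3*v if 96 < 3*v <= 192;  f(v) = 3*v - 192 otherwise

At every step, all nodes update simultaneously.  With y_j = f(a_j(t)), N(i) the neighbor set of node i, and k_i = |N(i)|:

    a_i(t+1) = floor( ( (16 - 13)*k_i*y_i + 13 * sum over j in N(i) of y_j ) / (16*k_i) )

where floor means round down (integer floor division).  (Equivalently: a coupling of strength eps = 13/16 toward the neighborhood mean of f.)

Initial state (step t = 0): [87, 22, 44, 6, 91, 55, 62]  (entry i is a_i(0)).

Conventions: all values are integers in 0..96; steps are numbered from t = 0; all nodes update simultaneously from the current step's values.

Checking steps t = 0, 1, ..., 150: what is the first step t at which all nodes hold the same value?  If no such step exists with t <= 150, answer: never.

Answer: 17
Key observation: Synchronization is absorbing here: once all nodes are equal they stay equal, and step 17 is the first all-equal step.

Derivation:
t=0: [87, 22, 44, 6, 91, 55, 62]  (not all equal)
t=1: [45, 43, 58, 50, 37, 40, 50]  (not all equal)
t=2: [50, 44, 52, 55, 50, 58, 63]  (not all equal)
t=3: [31, 33, 41, 36, 24, 26, 33]  (not all equal)
t=4: [85, 86, 82, 79, 79, 84, 85]  (not all equal)
t=5: [61, 58, 54, 54, 53, 55, 59]  (not all equal)
t=6: [19, 20, 23, 27, 26, 22, 20]  (not all equal)
t=7: [62, 65, 69, 70, 70, 68, 64]  (not all equal)
t=8: [7, 8, 11, 13, 12, 10, 7]  (not all equal)
t=9: [25, 27, 30, 32, 31, 29, 26]  (not all equal)
t=10: [82, 84, 86, 89, 88, 85, 82]  (not all equal)
t=11: [59, 61, 65, 67, 65, 63, 60]  (not all equal)
t=12: [8, 9, 7, 5, 6, 8, 8]  (not all equal)
t=13: [24, 22, 21, 21, 20, 20, 23]  (not all equal)
t=14: [65, 66, 64, 62, 63, 64, 65]  (not all equal)
t=15: [2, 3, 3, 2, 2, 3, 3]  (not all equal)
t=16: [8, 7, 7, 7, 7, 7, 7]  (not all equal)
t=17: [21, 21, 21, 21, 21, 21, 21]  (all equal)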